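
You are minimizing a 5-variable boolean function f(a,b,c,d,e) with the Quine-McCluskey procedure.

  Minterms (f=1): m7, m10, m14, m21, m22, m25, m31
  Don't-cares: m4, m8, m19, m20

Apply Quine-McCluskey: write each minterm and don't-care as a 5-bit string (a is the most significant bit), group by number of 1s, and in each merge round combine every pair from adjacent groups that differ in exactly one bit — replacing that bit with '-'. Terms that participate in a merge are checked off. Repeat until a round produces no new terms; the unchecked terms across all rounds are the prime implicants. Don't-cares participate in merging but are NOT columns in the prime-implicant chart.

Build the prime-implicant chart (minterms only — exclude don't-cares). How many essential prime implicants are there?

size-2^0 implicants → 00100(✓)  00111  01000(✓)  01010(✓)  01110(✓)  10011  10100(✓)  10101(✓)  10110(✓)  11001  11111
size-2^1 implicants → -0100  01-10  010-0  101-0  1010-
Unchecked terms (primes): -0100, 00111, 01-10, 010-0, 10011, 101-0, 1010-, 11001, 11111
Minterm coverage:
  m7 ⊆ 00111 [E]
  m10 ⊆ 01-10,010-0
  m14 ⊆ 01-10 [E]
  m21 ⊆ 1010- [E]
  m22 ⊆ 101-0 [E]
  m25 ⊆ 11001 [E]
  m31 ⊆ 11111 [E]
E = {00111, 01-10, 101-0, 1010-, 11001, 11111}

6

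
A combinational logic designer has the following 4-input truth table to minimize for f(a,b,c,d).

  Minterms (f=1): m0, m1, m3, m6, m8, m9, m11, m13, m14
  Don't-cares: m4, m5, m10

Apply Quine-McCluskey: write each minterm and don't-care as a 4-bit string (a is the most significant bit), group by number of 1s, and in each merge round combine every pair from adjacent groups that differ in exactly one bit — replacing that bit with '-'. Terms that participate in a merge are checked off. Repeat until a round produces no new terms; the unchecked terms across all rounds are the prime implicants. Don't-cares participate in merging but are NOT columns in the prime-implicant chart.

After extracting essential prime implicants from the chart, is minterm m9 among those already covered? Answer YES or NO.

[col 0] 0000*, 0001*, 0011*, 0100*, 0101*, 0110*, 1000*, 1001*, 1010*, 1011*, 1101*, 1110*
[col 1] -000*, -001*, -011*, -101*, -110, 0-00*, 0-01*, 00-1*, 000-*, 01-0, 010-*, 1-01*, 1-10, 10-0*, 10-1*, 100-*, 101-*
[col 2] --01, -0-1, -00-, 0-0-, 10--
Prime implicants: --01, -0-1, -00-, -110, 0-0-, 01-0, 1-10, 10--
PI chart (minterm → PIs covering it):
  0 | -00-,0-0-
  1 | --01,-0-1,-00-,0-0-
  3 | -0-1  (sole → essential)
  6 | -110,01-0
  8 | -00-,10--
  9 | --01,-0-1,-00-,10--
  11 | -0-1,10--
  13 | --01  (sole → essential)
  14 | -110,1-10
Essential prime implicants: --01, -0-1

YES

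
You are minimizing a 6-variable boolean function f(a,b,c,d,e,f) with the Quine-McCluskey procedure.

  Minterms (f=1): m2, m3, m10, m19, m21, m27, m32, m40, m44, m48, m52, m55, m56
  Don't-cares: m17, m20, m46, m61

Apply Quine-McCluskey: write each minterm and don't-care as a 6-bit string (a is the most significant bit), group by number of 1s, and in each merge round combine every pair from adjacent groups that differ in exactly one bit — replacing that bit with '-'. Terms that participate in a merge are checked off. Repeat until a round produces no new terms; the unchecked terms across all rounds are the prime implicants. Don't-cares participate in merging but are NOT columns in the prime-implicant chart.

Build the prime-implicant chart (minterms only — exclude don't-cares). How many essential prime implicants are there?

[col 0] 000010*, 000011*, 001010*, 010001*, 010011*, 010100*, 010101*, 011011*, 100000*, 101000*, 101100*, 101110*, 110000*, 110100*, 110111, 111000*, 111101
[col 1] -10100, 0-0011, 00-010, 00001-, 01-011, 010-01, 0100-1, 01010-, 1-0000*, 1-1000*, 10-000*, 101-00, 1011-0, 11-000*, 110-00
[col 2] 1--000
Prime implicants: -10100, 0-0011, 00-010, 00001-, 01-011, 010-01, 0100-1, 01010-, 1--000, 101-00, 1011-0, 110-00, 110111, 111101
PI chart (minterm → PIs covering it):
  2 | 00-010,00001-
  3 | 0-0011,00001-
  10 | 00-010  (sole → essential)
  19 | 0-0011,01-011,0100-1
  21 | 010-01,01010-
  27 | 01-011  (sole → essential)
  32 | 1--000  (sole → essential)
  40 | 1--000,101-00
  44 | 101-00,1011-0
  48 | 1--000,110-00
  52 | -10100,110-00
  55 | 110111  (sole → essential)
  56 | 1--000  (sole → essential)
Essential prime implicants: 00-010, 01-011, 1--000, 110111

4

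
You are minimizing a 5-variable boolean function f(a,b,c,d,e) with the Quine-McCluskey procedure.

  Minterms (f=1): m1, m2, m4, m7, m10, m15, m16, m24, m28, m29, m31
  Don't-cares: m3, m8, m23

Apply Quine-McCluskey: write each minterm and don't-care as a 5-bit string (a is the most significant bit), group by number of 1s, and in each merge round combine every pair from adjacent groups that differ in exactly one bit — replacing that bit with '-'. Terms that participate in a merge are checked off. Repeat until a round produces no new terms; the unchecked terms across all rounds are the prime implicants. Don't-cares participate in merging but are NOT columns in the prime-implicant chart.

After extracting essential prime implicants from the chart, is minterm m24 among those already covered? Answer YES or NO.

[col 0] 00001*, 00010*, 00011*, 00100, 00111*, 01000*, 01010*, 01111*, 10000*, 10111*, 11000*, 11100*, 11101*, 11111*
[col 1] -0111*, -1000, -1111*, 0-010, 0-111*, 00-11, 000-1, 0001-, 010-0, 1-000, 1-111*, 11-00, 111-1, 1110-
[col 2] --111
Prime implicants: --111, -1000, 0-010, 00-11, 000-1, 0001-, 00100, 010-0, 1-000, 11-00, 111-1, 1110-
PI chart (minterm → PIs covering it):
  1 | 000-1  (sole → essential)
  2 | 0-010,0001-
  4 | 00100  (sole → essential)
  7 | --111,00-11
  10 | 0-010,010-0
  15 | --111  (sole → essential)
  16 | 1-000  (sole → essential)
  24 | -1000,1-000,11-00
  28 | 11-00,1110-
  29 | 111-1,1110-
  31 | --111,111-1
Essential prime implicants: --111, 000-1, 00100, 1-000

YES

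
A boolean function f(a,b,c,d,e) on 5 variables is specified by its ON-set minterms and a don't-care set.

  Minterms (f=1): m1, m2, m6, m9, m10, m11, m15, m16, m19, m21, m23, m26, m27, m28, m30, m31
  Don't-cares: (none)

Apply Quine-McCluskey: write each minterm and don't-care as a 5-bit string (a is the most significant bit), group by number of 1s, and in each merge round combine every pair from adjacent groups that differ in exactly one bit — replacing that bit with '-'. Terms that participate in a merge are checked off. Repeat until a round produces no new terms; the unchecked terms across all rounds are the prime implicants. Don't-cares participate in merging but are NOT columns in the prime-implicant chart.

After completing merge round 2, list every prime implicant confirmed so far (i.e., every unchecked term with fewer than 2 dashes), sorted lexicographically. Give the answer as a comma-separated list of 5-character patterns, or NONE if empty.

0-001, 0-010, 00-10, 010-1, 10000, 101-1, 111-0

Round 0: 00001✓ 00010✓ 00110✓ 01001✓ 01010✓ 01011✓ 01111✓ 10000 10011✓ 10101✓ 10111✓ 11010✓ 11011✓ 11100✓ 11110✓ 11111✓
Round 1: -1010✓ -1011✓ -1111✓ 0-001 0-010 00-10 01-11✓ 010-1 0101-✓ 1-011✓ 1-111✓ 10-11✓ 101-1 11-10✓ 11-11✓ 1101-✓ 111-0 1111-✓
Round 2: -1-11 -101- 1--11 11-1-
PIs = {-1-11, -101-, 0-001, 0-010, 00-10, 010-1, 1--11, 10000, 101-1, 11-1-, 111-0}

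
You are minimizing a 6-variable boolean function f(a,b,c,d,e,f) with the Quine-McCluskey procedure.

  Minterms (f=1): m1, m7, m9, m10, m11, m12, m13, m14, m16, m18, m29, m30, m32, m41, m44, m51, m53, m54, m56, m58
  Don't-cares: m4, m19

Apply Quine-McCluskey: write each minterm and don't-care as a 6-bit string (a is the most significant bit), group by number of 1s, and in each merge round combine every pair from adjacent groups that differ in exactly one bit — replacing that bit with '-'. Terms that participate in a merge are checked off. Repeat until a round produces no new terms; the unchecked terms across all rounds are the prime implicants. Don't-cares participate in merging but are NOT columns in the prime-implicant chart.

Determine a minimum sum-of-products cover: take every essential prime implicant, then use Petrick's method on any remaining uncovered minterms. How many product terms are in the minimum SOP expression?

[col 0] 000001*, 000100*, 000111, 001001*, 001010*, 001011*, 001100*, 001101*, 001110*, 010000*, 010010*, 010011*, 011101*, 011110*, 100000, 101001*, 101100*, 110011*, 110101, 110110, 111000*, 111010*
[col 1] -01001, -01100, -10011, 0-1101, 0-1110, 00-001, 00-100, 001-01, 001-10, 0010-1, 00101-, 0011-0, 00110-, 0100-0, 01001-, 1110-0
Prime implicants: -01001, -01100, -10011, 0-1101, 0-1110, 00-001, 00-100, 000111, 001-01, 001-10, 0010-1, 00101-, 0011-0, 00110-, 0100-0, 01001-, 100000, 110101, 110110, 1110-0
PI chart (minterm → PIs covering it):
  1 | 00-001  (sole → essential)
  7 | 000111  (sole → essential)
  9 | -01001,00-001,001-01,0010-1
  10 | 001-10,00101-
  11 | 0010-1,00101-
  12 | -01100,00-100,0011-0,00110-
  13 | 0-1101,001-01,00110-
  14 | 0-1110,001-10,0011-0
  16 | 0100-0  (sole → essential)
  18 | 0100-0,01001-
  29 | 0-1101  (sole → essential)
  30 | 0-1110  (sole → essential)
  32 | 100000  (sole → essential)
  41 | -01001  (sole → essential)
  44 | -01100  (sole → essential)
  51 | -10011  (sole → essential)
  53 | 110101  (sole → essential)
  54 | 110110  (sole → essential)
  56 | 1110-0  (sole → essential)
  58 | 1110-0  (sole → essential)
Essential prime implicants: -01001, -01100, -10011, 0-1101, 0-1110, 00-001, 000111, 0100-0, 100000, 110101, 110110, 1110-0
Petrick residual → 00101-
Minimum SOP uses 13 PIs: b'cd'e'f + b'cde'f' + bc'd'ef + a'cde'f + a'cdef' + a'b'd'e'f + a'b'c'def + a'b'cd'e + a'bc'd'f' + ab'c'd'e'f' + abc'de'f + abc'def' + abcd'f'

13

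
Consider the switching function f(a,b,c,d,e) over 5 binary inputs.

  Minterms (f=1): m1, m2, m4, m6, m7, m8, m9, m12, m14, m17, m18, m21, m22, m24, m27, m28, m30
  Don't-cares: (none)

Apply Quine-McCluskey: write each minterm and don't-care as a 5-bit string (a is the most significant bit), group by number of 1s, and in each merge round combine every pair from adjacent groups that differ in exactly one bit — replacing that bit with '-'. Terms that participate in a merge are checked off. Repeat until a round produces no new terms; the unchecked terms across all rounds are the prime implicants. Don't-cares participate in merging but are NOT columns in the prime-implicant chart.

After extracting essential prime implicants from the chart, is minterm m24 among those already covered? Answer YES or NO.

YES

[col 0] 00001*, 00010*, 00100*, 00110*, 00111*, 01000*, 01001*, 01100*, 01110*, 10001*, 10010*, 10101*, 10110*, 11000*, 11011, 11100*, 11110*
[col 1] -0001, -0010*, -0110*, -1000*, -1100*, -1110*, 0-001, 0-100*, 0-110*, 00-10*, 001-0*, 0011-, 01-00*, 0100-, 011-0*, 1-110*, 10-01, 10-10*, 11-00*, 111-0*
[col 2] --110, -0-10, -1-00, -11-0, 0-1-0
Prime implicants: --110, -0-10, -0001, -1-00, -11-0, 0-001, 0-1-0, 0011-, 0100-, 10-01, 11011
PI chart (minterm → PIs covering it):
  1 | -0001,0-001
  2 | -0-10  (sole → essential)
  4 | 0-1-0  (sole → essential)
  6 | --110,-0-10,0-1-0,0011-
  7 | 0011-  (sole → essential)
  8 | -1-00,0100-
  9 | 0-001,0100-
  12 | -1-00,-11-0,0-1-0
  14 | --110,-11-0,0-1-0
  17 | -0001,10-01
  18 | -0-10  (sole → essential)
  21 | 10-01  (sole → essential)
  22 | --110,-0-10
  24 | -1-00  (sole → essential)
  27 | 11011  (sole → essential)
  28 | -1-00,-11-0
  30 | --110,-11-0
Essential prime implicants: -0-10, -1-00, 0-1-0, 0011-, 10-01, 11011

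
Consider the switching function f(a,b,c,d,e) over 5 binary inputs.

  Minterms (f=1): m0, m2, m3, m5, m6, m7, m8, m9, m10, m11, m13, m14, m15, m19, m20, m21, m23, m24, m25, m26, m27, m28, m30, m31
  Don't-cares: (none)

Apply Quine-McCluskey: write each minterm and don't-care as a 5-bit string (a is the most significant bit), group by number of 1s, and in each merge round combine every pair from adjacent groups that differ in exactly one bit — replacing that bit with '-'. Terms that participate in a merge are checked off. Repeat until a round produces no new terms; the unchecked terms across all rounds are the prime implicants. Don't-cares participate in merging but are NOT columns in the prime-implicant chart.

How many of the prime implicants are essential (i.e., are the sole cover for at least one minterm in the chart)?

Round 0: 00000✓ 00010✓ 00011✓ 00101✓ 00110✓ 00111✓ 01000✓ 01001✓ 01010✓ 01011✓ 01101✓ 01110✓ 01111✓ 10011✓ 10100✓ 10101✓ 10111✓ 11000✓ 11001✓ 11010✓ 11011✓ 11100✓ 11110✓ 11111✓
Round 1: -0011✓ -0101✓ -0111✓ -1000✓ -1001✓ -1010✓ -1011✓ -1110✓ -1111✓ 0-000✓ 0-010✓ 0-011✓ 0-101✓ 0-110✓ 0-111✓ 00-10✓ 00-11✓ 000-0✓ 0001-✓ 001-1✓ 0011-✓ 01-01✓ 01-10✓ 01-11✓ 010-0✓ 010-1✓ 0100-✓ 0101-✓ 011-1✓ 0111-✓ 1-011✓ 1-100 1-111✓ 10-11✓ 101-1✓ 1010- 11-00✓ 11-10✓ 11-11✓ 110-0✓ 110-1✓ 1100-✓ 1101-✓ 111-0✓ 1111-✓
Round 2: --011✓ --111✓ -0-11✓ -01-1 -1-10✓ -1-11✓ -10-0✓ -10-1✓ -100-✓ -101-✓ -111-✓ 0--10✓ 0--11✓ 0-0-0 0-01-✓ 0-1-1 0-11-✓ 00-1-✓ 01--1 01-1-✓ 010--✓ 1--11✓ 11--0 11-1-✓ 110--✓
Round 3: ---11 -1-1- -10-- 0--1-
PIs = {---11, -01-1, -1-1-, -10--, 0--1-, 0-0-0, 0-1-1, 01--1, 1-100, 1010-, 11--0}
Coverage chart:
  m0: 0-0-0 ←essential
  m2: 0--1-,0-0-0
  m3: ---11,0--1-
  m5: -01-1,0-1-1
  m6: 0--1- ←essential
  m7: ---11,-01-1,0--1-,0-1-1
  m8: -10--,0-0-0
  m9: -10--,01--1
  m10: -1-1-,-10--,0--1-,0-0-0
  m11: ---11,-1-1-,-10--,0--1-,01--1
  m13: 0-1-1,01--1
  m14: -1-1-,0--1-
  m15: ---11,-1-1-,0--1-,0-1-1,01--1
  m19: ---11 ←essential
  m20: 1-100,1010-
  m21: -01-1,1010-
  m23: ---11,-01-1
  m24: -10--,11--0
  m25: -10-- ←essential
  m26: -1-1-,-10--,11--0
  m27: ---11,-1-1-,-10--
  m28: 1-100,11--0
  m30: -1-1-,11--0
  m31: ---11,-1-1-
Essential: ---11, -10--, 0--1-, 0-0-0

4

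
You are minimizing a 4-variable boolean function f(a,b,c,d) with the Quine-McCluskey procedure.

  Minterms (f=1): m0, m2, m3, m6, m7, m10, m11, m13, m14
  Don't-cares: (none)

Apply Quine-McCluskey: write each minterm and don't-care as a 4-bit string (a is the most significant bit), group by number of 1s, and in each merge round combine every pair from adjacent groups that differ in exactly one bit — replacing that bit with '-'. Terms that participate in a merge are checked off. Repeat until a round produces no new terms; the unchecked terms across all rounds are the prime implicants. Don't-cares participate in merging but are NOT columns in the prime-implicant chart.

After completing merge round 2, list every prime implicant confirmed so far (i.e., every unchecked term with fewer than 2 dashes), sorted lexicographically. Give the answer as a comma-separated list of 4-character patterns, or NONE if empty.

[col 0] 0000*, 0010*, 0011*, 0110*, 0111*, 1010*, 1011*, 1101, 1110*
[col 1] -010*, -011*, -110*, 0-10*, 0-11*, 00-0, 001-*, 011-*, 1-10*, 101-*
[col 2] --10, -01-, 0-1-
Prime implicants: --10, -01-, 0-1-, 00-0, 1101

00-0, 1101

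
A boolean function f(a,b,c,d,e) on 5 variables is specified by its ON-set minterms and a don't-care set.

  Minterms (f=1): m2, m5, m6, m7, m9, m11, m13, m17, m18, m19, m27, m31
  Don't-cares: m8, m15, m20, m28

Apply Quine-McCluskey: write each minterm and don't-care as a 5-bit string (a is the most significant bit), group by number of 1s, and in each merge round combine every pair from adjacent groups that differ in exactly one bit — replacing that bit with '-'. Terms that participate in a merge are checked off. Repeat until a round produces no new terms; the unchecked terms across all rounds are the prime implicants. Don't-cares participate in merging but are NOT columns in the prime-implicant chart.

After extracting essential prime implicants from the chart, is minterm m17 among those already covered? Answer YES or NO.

YES

[col 0] 00010*, 00101*, 00110*, 00111*, 01000*, 01001*, 01011*, 01101*, 01111*, 10001*, 10010*, 10011*, 10100*, 11011*, 11100*, 11111*
[col 1] -0010, -1011*, -1111*, 0-101*, 0-111*, 00-10, 001-1*, 0011-, 01-01*, 01-11*, 010-1*, 0100-, 011-1*, 1-011, 1-100, 100-1, 1001-, 11-11*
[col 2] -1-11, 0-1-1, 01--1
Prime implicants: -0010, -1-11, 0-1-1, 00-10, 0011-, 01--1, 0100-, 1-011, 1-100, 100-1, 1001-
PI chart (minterm → PIs covering it):
  2 | -0010,00-10
  5 | 0-1-1  (sole → essential)
  6 | 00-10,0011-
  7 | 0-1-1,0011-
  9 | 01--1,0100-
  11 | -1-11,01--1
  13 | 0-1-1,01--1
  17 | 100-1  (sole → essential)
  18 | -0010,1001-
  19 | 1-011,100-1,1001-
  27 | -1-11,1-011
  31 | -1-11  (sole → essential)
Essential prime implicants: -1-11, 0-1-1, 100-1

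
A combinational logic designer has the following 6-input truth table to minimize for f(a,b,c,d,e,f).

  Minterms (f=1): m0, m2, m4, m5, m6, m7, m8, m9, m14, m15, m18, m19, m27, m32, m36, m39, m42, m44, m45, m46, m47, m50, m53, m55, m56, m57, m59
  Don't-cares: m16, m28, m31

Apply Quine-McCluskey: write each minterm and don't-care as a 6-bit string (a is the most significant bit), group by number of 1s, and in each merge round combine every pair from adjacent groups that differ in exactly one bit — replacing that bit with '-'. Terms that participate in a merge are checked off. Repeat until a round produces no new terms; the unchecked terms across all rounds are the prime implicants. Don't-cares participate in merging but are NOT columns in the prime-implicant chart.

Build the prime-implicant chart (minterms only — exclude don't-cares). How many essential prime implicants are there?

8

Round 0: 000000✓ 000010✓ 000100✓ 000101✓ 000110✓ 000111✓ 001000✓ 001001✓ 001110✓ 001111✓ 010000✓ 010010✓ 010011✓ 011011✓ 011100 011111✓ 100000✓ 100100✓ 100111✓ 101010✓ 101100✓ 101101✓ 101110✓ 101111✓ 110010✓ 110101✓ 110111✓ 111000✓ 111001✓ 111011✓
Round 1: -00000✓ -00100✓ -00111✓ -01110✓ -01111✓ -10010 -11011 0-0000✓ 0-0010✓ 0-1111 00-000 00-110✓ 00-111✓ 000-00✓ 000-10✓ 0000-0✓ 0001-0✓ 0001-1✓ 00010-✓ 00011-✓ 00100- 00111-✓ 01-011 0100-0✓ 01001- 011-11 1-0111 10-100 10-111✓ 100-00✓ 101-10 1011-0✓ 1011-1✓ 10110-✓ 10111-✓ 1101-1 1110-1 11100-
Round 2: -0-111 -00-00 -0111- 0-00-0 00-11- 000--0 0001-- 1011--
PIs = {-0-111, -00-00, -0111-, -10010, -11011, 0-00-0, 0-1111, 00-000, 00-11-, 000--0, 0001--, 00100-, 01-011, 01001-, 011-11, 011100, 1-0111, 10-100, 101-10, 1011--, 1101-1, 1110-1, 11100-}
Coverage chart:
  m0: -00-00,0-00-0,00-000,000--0
  m2: 0-00-0,000--0
  m4: -00-00,000--0,0001--
  m5: 0001-- ←essential
  m6: 00-11-,000--0,0001--
  m7: -0-111,00-11-,0001--
  m8: 00-000,00100-
  m9: 00100- ←essential
  m14: -0111-,00-11-
  m15: -0-111,-0111-,0-1111,00-11-
  m18: -10010,0-00-0,01001-
  m19: 01-011,01001-
  m27: -11011,01-011,011-11
  m32: -00-00 ←essential
  m36: -00-00,10-100
  m39: -0-111,1-0111
  m42: 101-10 ←essential
  m44: 10-100,1011--
  m45: 1011-- ←essential
  m46: -0111-,101-10,1011--
  m47: -0-111,-0111-,1011--
  m50: -10010 ←essential
  m53: 1101-1 ←essential
  m55: 1-0111,1101-1
  m56: 11100- ←essential
  m57: 1110-1,11100-
  m59: -11011,1110-1
Essential: -00-00, -10010, 0001--, 00100-, 101-10, 1011--, 1101-1, 11100-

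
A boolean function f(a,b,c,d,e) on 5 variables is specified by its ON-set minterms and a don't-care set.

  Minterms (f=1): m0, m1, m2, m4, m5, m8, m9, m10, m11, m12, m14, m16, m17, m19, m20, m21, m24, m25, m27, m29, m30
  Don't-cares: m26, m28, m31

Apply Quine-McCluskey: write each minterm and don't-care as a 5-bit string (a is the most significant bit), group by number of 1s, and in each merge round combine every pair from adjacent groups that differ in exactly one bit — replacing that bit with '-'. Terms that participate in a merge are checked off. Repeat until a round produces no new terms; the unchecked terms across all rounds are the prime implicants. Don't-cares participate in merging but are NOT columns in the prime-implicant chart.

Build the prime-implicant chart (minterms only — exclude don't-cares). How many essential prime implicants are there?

5

Round 0: 00000✓ 00001✓ 00010✓ 00100✓ 00101✓ 01000✓ 01001✓ 01010✓ 01011✓ 01100✓ 01110✓ 10000✓ 10001✓ 10011✓ 10100✓ 10101✓ 11000✓ 11001✓ 11010✓ 11011✓ 11100✓ 11101✓ 11110✓ 11111✓
Round 1: -0000✓ -0001✓ -0100✓ -0101✓ -1000✓ -1001✓ -1010✓ -1011✓ -1100✓ -1110✓ 0-000✓ 0-001✓ 0-010✓ 0-100✓ 00-00✓ 00-01✓ 000-0✓ 0000-✓ 0010-✓ 01-00✓ 01-10✓ 010-0✓ 010-1✓ 0100-✓ 0101-✓ 011-0✓ 1-000✓ 1-001✓ 1-011✓ 1-100✓ 1-101✓ 10-00✓ 10-01✓ 100-1✓ 1000-✓ 1010-✓ 11-00✓ 11-01✓ 11-10✓ 11-11✓ 110-0✓ 110-1✓ 1100-✓ 1101-✓ 111-0✓ 111-1✓ 1110-✓ 1111-✓
Round 2: --000✓ --001✓ --100✓ -0-00✓ -0-01✓ -000-✓ -010-✓ -1-00✓ -1-10✓ -10-0✓ -10-1✓ -100-✓ -101-✓ -11-0✓ 0--00✓ 0-0-0 0-00-✓ 00-0-✓ 01--0✓ 010--✓ 1--00✓ 1--01✓ 1-0-1 1-00-✓ 1-10-✓ 10-0-✓ 11--0✓ 11--1✓ 11-0-✓ 11-1-✓ 110--✓ 111--✓
Round 3: ---00 --00- -0-0- -1--0 -10-- 1--0- 11---
PIs = {---00, --00-, -0-0-, -1--0, -10--, 0-0-0, 1--0-, 1-0-1, 11---}
Coverage chart:
  m0: ---00,--00-,-0-0-,0-0-0
  m1: --00-,-0-0-
  m2: 0-0-0 ←essential
  m4: ---00,-0-0-
  m5: -0-0- ←essential
  m8: ---00,--00-,-1--0,-10--,0-0-0
  m9: --00-,-10--
  m10: -1--0,-10--,0-0-0
  m11: -10-- ←essential
  m12: ---00,-1--0
  m14: -1--0 ←essential
  m16: ---00,--00-,-0-0-,1--0-
  m17: --00-,-0-0-,1--0-,1-0-1
  m19: 1-0-1 ←essential
  m20: ---00,-0-0-,1--0-
  m21: -0-0-,1--0-
  m24: ---00,--00-,-1--0,-10--,1--0-,11---
  m25: --00-,-10--,1--0-,1-0-1,11---
  m27: -10--,1-0-1,11---
  m29: 1--0-,11---
  m30: -1--0,11---
Essential: -0-0-, -1--0, -10--, 0-0-0, 1-0-1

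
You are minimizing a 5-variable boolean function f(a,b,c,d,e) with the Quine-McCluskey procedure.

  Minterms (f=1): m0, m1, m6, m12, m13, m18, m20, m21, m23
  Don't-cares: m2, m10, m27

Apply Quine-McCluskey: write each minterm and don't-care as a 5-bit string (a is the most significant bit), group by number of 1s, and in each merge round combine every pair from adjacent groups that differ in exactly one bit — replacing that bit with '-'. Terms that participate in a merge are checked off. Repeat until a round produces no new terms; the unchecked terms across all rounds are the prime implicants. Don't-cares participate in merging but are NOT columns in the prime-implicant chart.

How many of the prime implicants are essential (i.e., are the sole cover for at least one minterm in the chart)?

6

[col 0] 00000*, 00001*, 00010*, 00110*, 01010*, 01100*, 01101*, 10010*, 10100*, 10101*, 10111*, 11011
[col 1] -0010, 0-010, 00-10, 000-0, 0000-, 0110-, 101-1, 1010-
Prime implicants: -0010, 0-010, 00-10, 000-0, 0000-, 0110-, 101-1, 1010-, 11011
PI chart (minterm → PIs covering it):
  0 | 000-0,0000-
  1 | 0000-  (sole → essential)
  6 | 00-10  (sole → essential)
  12 | 0110-  (sole → essential)
  13 | 0110-  (sole → essential)
  18 | -0010  (sole → essential)
  20 | 1010-  (sole → essential)
  21 | 101-1,1010-
  23 | 101-1  (sole → essential)
Essential prime implicants: -0010, 00-10, 0000-, 0110-, 101-1, 1010-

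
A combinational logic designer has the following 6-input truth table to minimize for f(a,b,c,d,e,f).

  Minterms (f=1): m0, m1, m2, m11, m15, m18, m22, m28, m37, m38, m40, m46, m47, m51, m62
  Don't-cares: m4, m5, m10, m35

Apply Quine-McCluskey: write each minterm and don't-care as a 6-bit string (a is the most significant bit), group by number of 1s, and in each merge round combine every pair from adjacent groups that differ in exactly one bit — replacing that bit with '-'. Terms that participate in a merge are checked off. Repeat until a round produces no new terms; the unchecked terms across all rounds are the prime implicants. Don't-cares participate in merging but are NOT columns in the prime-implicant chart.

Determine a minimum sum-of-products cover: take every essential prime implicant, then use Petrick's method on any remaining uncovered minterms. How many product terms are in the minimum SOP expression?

size-2^0 implicants → 000000(✓)  000001(✓)  000010(✓)  000100(✓)  000101(✓)  001010(✓)  001011(✓)  001111(✓)  010010(✓)  010110(✓)  011100  100011(✓)  100101(✓)  100110(✓)  101000  101110(✓)  101111(✓)  110011(✓)  111110(✓)
size-2^1 implicants → -00101  -01111  0-0010  00-010  000-00(✓)  000-01(✓)  0000-0  00000-(✓)  00010-(✓)  001-11  00101-  010-10  1-0011  1-1110  10-110  10111-
size-2^2 implicants → 000-0-
Unchecked terms (primes): -00101, -01111, 0-0010, 00-010, 000-0-, 0000-0, 001-11, 00101-, 010-10, 011100, 1-0011, 1-1110, 10-110, 101000, 10111-
Minterm coverage:
  m0 ⊆ 000-0-,0000-0
  m1 ⊆ 000-0- [E]
  m2 ⊆ 0-0010,00-010,0000-0
  m11 ⊆ 001-11,00101-
  m15 ⊆ -01111,001-11
  m18 ⊆ 0-0010,010-10
  m22 ⊆ 010-10 [E]
  m28 ⊆ 011100 [E]
  m37 ⊆ -00101 [E]
  m38 ⊆ 10-110 [E]
  m40 ⊆ 101000 [E]
  m46 ⊆ 1-1110,10-110,10111-
  m47 ⊆ -01111,10111-
  m51 ⊆ 1-0011 [E]
  m62 ⊆ 1-1110 [E]
E = {-00101, 000-0-, 010-10, 011100, 1-0011, 1-1110, 10-110, 101000}
Petrick residual → -01111, 0-0010, 001-11
Cover = b'c'de'f + b'cdef + a'c'd'ef' + a'b'c'e' + a'b'cef + a'bc'ef' + a'bcde'f' + ac'd'ef + acdef' + ab'def' + ab'cd'e'f'  |cover|=11

11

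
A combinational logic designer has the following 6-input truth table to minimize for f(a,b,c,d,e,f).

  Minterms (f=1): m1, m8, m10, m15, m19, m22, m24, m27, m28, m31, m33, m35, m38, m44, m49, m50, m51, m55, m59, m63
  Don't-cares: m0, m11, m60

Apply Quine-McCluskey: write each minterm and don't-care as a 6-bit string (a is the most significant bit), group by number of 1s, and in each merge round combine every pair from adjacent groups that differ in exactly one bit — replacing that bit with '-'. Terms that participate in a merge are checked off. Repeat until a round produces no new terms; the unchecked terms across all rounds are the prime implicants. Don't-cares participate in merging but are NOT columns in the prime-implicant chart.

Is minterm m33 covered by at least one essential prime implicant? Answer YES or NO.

Round 0: 000000✓ 000001✓ 001000✓ 001010✓ 001011✓ 001111✓ 010011✓ 010110 011000✓ 011011✓ 011100✓ 011111✓ 100001✓ 100011✓ 100110 101100✓ 110001✓ 110010✓ 110011✓ 110111✓ 111011✓ 111100✓ 111111✓
Round 1: -00001 -10011✓ -11011✓ -11100 -11111✓ 0-1000 0-1011✓ 0-1111✓ 00-000 00000- 001-11✓ 0010-0 00101- 01-011✓ 011-00 011-11✓ 1-0001✓ 1-0011✓ 1-1100 1000-1✓ 11-011✓ 11-111✓ 110-11✓ 1100-1✓ 11001- 111-11✓
Round 2: -1-011 -11-11 0-1-11 1-00-1 11--11
PIs = {-00001, -1-011, -11-11, -11100, 0-1-11, 0-1000, 00-000, 00000-, 0010-0, 00101-, 010110, 011-00, 1-00-1, 1-1100, 100110, 11--11, 11001-}
Coverage chart:
  m1: -00001,00000-
  m8: 0-1000,00-000,0010-0
  m10: 0010-0,00101-
  m15: 0-1-11 ←essential
  m19: -1-011 ←essential
  m22: 010110 ←essential
  m24: 0-1000,011-00
  m27: -1-011,-11-11,0-1-11
  m28: -11100,011-00
  m31: -11-11,0-1-11
  m33: -00001,1-00-1
  m35: 1-00-1 ←essential
  m38: 100110 ←essential
  m44: 1-1100 ←essential
  m49: 1-00-1 ←essential
  m50: 11001- ←essential
  m51: -1-011,1-00-1,11--11,11001-
  m55: 11--11 ←essential
  m59: -1-011,-11-11,11--11
  m63: -11-11,11--11
Essential: -1-011, 0-1-11, 010110, 1-00-1, 1-1100, 100110, 11--11, 11001-

YES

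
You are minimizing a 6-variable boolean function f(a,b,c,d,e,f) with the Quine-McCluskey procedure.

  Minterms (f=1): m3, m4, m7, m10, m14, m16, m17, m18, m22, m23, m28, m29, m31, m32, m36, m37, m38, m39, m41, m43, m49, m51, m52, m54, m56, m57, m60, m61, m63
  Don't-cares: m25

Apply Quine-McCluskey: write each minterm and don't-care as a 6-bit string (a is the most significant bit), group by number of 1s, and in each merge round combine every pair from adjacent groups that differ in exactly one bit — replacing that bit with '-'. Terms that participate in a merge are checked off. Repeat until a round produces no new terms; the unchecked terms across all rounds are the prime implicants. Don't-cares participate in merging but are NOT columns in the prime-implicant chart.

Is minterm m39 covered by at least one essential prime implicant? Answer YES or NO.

Round 0: 000011✓ 000100✓ 000111✓ 001010✓ 001110✓ 010000✓ 010001✓ 010010✓ 010110✓ 010111✓ 011001✓ 011100✓ 011101✓ 011111✓ 100000✓ 100100✓ 100101✓ 100110✓ 100111✓ 101001✓ 101011✓ 110001✓ 110011✓ 110100✓ 110110✓ 111000✓ 111001✓ 111100✓ 111101✓ 111111✓
Round 1: -00100 -00111 -10001✓ -10110 -11001✓ -11100✓ -11101✓ -11111✓ 0-0111 000-11 001-10 01-001✓ 01-111 010-10 0100-0 01000- 01011- 011-01✓ 0111-1✓ 01110-✓ 1-0100✓ 1-0110✓ 1-1001 100-00 1001-0✓ 1001-1✓ 10010-✓ 10011-✓ 1010-1 11-001✓ 11-100 1100-1 1101-0✓ 111-00✓ 111-01✓ 11100-✓ 1111-1✓ 11110-✓
Round 2: -1-001 -11-01 -111-1 -1110- 1-01-0 1001-- 111-0-
PIs = {-00100, -00111, -1-001, -10110, -11-01, -111-1, -1110-, 0-0111, 000-11, 001-10, 01-111, 010-10, 0100-0, 01000-, 01011-, 1-01-0, 1-1001, 100-00, 1001--, 1010-1, 11-100, 1100-1, 111-0-}
Coverage chart:
  m3: 000-11 ←essential
  m4: -00100 ←essential
  m7: -00111,0-0111,000-11
  m10: 001-10 ←essential
  m14: 001-10 ←essential
  m16: 0100-0,01000-
  m17: -1-001,01000-
  m18: 010-10,0100-0
  m22: -10110,010-10,01011-
  m23: 0-0111,01-111,01011-
  m28: -1110- ←essential
  m29: -11-01,-111-1,-1110-
  m31: -111-1,01-111
  m32: 100-00 ←essential
  m36: -00100,1-01-0,100-00,1001--
  m37: 1001-- ←essential
  m38: 1-01-0,1001--
  m39: -00111,1001--
  m41: 1-1001,1010-1
  m43: 1010-1 ←essential
  m49: -1-001,1100-1
  m51: 1100-1 ←essential
  m52: 1-01-0,11-100
  m54: -10110,1-01-0
  m56: 111-0- ←essential
  m57: -1-001,-11-01,1-1001,111-0-
  m60: -1110-,11-100,111-0-
  m61: -11-01,-111-1,-1110-,111-0-
  m63: -111-1 ←essential
Essential: -00100, -111-1, -1110-, 000-11, 001-10, 100-00, 1001--, 1010-1, 1100-1, 111-0-

YES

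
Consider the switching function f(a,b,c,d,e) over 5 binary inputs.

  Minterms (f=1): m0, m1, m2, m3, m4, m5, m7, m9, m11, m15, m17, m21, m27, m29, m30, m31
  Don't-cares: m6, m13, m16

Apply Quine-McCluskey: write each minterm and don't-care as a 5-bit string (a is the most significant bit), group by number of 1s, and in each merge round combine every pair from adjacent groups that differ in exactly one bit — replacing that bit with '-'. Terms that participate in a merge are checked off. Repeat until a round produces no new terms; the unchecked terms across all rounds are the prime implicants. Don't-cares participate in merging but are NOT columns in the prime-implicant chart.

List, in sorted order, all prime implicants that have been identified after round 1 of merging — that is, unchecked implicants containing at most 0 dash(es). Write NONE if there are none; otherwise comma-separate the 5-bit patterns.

Round 0: 00000✓ 00001✓ 00010✓ 00011✓ 00100✓ 00101✓ 00110✓ 00111✓ 01001✓ 01011✓ 01101✓ 01111✓ 10000✓ 10001✓ 10101✓ 11011✓ 11101✓ 11110✓ 11111✓
Round 1: -0000✓ -0001✓ -0101✓ -1011✓ -1101✓ -1111✓ 0-001✓ 0-011✓ 0-101✓ 0-111✓ 00-00✓ 00-01✓ 00-10✓ 00-11✓ 000-0✓ 000-1✓ 0000-✓ 0001-✓ 001-0✓ 001-1✓ 0010-✓ 0011-✓ 01-01✓ 01-11✓ 010-1✓ 011-1✓ 1-101✓ 10-01✓ 1000-✓ 11-11✓ 111-1✓ 1111-
Round 2: --101 -0-01 -000- -1-11 -11-1 0--01✓ 0--11✓ 0-0-1✓ 0-1-1✓ 00--0✓ 00--1✓ 00-0-✓ 00-1-✓ 000--✓ 001--✓ 01--1✓
Round 3: 0---1 00---
PIs = {--101, -0-01, -000-, -1-11, -11-1, 0---1, 00---, 1111-}

NONE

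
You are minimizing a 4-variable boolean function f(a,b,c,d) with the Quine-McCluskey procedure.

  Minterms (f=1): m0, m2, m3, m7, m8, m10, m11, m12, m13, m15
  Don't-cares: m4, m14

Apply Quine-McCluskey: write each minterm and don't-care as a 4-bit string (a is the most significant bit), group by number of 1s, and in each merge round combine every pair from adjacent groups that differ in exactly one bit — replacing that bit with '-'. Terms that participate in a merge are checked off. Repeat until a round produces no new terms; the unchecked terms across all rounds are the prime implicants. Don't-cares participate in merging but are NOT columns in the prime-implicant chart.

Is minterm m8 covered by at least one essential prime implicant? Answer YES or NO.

[col 0] 0000*, 0010*, 0011*, 0100*, 0111*, 1000*, 1010*, 1011*, 1100*, 1101*, 1110*, 1111*
[col 1] -000*, -010*, -011*, -100*, -111*, 0-00*, 0-11*, 00-0*, 001-*, 1-00*, 1-10*, 1-11*, 10-0*, 101-*, 11-0*, 11-1*, 110-*, 111-*
[col 2] --00, --11, -0-0, -01-, 1--0, 1-1-, 11--
Prime implicants: --00, --11, -0-0, -01-, 1--0, 1-1-, 11--
PI chart (minterm → PIs covering it):
  0 | --00,-0-0
  2 | -0-0,-01-
  3 | --11,-01-
  7 | --11  (sole → essential)
  8 | --00,-0-0,1--0
  10 | -0-0,-01-,1--0,1-1-
  11 | --11,-01-,1-1-
  12 | --00,1--0,11--
  13 | 11--  (sole → essential)
  15 | --11,1-1-,11--
Essential prime implicants: --11, 11--

NO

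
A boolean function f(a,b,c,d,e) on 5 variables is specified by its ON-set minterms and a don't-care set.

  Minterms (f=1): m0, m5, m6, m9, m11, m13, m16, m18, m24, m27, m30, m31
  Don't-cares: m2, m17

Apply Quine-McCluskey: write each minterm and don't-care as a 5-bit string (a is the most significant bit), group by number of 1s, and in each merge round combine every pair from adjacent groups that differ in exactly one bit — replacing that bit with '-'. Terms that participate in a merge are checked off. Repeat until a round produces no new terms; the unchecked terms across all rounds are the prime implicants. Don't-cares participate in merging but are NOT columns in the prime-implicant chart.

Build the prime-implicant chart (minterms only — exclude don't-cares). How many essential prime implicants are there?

5

size-2^0 implicants → 00000(✓)  00010(✓)  00101(✓)  00110(✓)  01001(✓)  01011(✓)  01101(✓)  10000(✓)  10001(✓)  10010(✓)  11000(✓)  11011(✓)  11110(✓)  11111(✓)
size-2^1 implicants → -0000(✓)  -0010(✓)  -1011  0-101  00-10  000-0(✓)  01-01  010-1  1-000  100-0(✓)  1000-  11-11  1111-
size-2^2 implicants → -00-0
Unchecked terms (primes): -00-0, -1011, 0-101, 00-10, 01-01, 010-1, 1-000, 1000-, 11-11, 1111-
Minterm coverage:
  m0 ⊆ -00-0 [E]
  m5 ⊆ 0-101 [E]
  m6 ⊆ 00-10 [E]
  m9 ⊆ 01-01,010-1
  m11 ⊆ -1011,010-1
  m13 ⊆ 0-101,01-01
  m16 ⊆ -00-0,1-000,1000-
  m18 ⊆ -00-0 [E]
  m24 ⊆ 1-000 [E]
  m27 ⊆ -1011,11-11
  m30 ⊆ 1111- [E]
  m31 ⊆ 11-11,1111-
E = {-00-0, 0-101, 00-10, 1-000, 1111-}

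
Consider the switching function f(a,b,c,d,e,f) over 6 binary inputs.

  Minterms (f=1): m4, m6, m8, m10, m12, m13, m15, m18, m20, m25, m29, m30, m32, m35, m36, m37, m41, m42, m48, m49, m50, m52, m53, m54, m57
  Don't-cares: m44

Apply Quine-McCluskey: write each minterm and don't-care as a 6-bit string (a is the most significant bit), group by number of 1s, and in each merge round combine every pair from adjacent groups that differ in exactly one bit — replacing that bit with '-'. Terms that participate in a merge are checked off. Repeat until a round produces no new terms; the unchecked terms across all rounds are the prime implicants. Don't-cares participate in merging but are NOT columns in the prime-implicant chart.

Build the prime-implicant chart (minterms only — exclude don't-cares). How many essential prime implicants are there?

Round 0: 000100✓ 000110✓ 001000✓ 001010✓ 001100✓ 001101✓ 001111✓ 010010✓ 010100✓ 011001✓ 011101✓ 011110 100000✓ 100011 100100✓ 100101✓ 101001✓ 101010✓ 101100✓ 110000✓ 110001✓ 110010✓ 110100✓ 110101✓ 110110✓ 111001✓
Round 1: -00100✓ -01010 -01100✓ -10010 -10100✓ -11001 0-0100✓ 0-1101 00-100✓ 0001-0 001-00 0010-0 0011-1 00110- 011-01 1-0000✓ 1-0100✓ 1-0101✓ 1-1001 10-100✓ 100-00✓ 10010-✓ 11-001 110-00✓ 110-01✓ 110-10✓ 1100-0✓ 11000-✓ 1101-0✓ 11010-✓
Round 2: --0100 -0-100 1-0-00 1-010- 110--0 110-0-
PIs = {--0100, -0-100, -01010, -10010, -11001, 0-1101, 0001-0, 001-00, 0010-0, 0011-1, 00110-, 011-01, 011110, 1-0-00, 1-010-, 1-1001, 100011, 11-001, 110--0, 110-0-}
Coverage chart:
  m4: --0100,-0-100,0001-0
  m6: 0001-0 ←essential
  m8: 001-00,0010-0
  m10: -01010,0010-0
  m12: -0-100,001-00,00110-
  m13: 0-1101,0011-1,00110-
  m15: 0011-1 ←essential
  m18: -10010 ←essential
  m20: --0100 ←essential
  m25: -11001,011-01
  m29: 0-1101,011-01
  m30: 011110 ←essential
  m32: 1-0-00 ←essential
  m35: 100011 ←essential
  m36: --0100,-0-100,1-0-00,1-010-
  m37: 1-010- ←essential
  m41: 1-1001 ←essential
  m42: -01010 ←essential
  m48: 1-0-00,110--0,110-0-
  m49: 11-001,110-0-
  m50: -10010,110--0
  m52: --0100,1-0-00,1-010-,110--0,110-0-
  m53: 1-010-,110-0-
  m54: 110--0 ←essential
  m57: -11001,1-1001,11-001
Essential: --0100, -01010, -10010, 0001-0, 0011-1, 011110, 1-0-00, 1-010-, 1-1001, 100011, 110--0

11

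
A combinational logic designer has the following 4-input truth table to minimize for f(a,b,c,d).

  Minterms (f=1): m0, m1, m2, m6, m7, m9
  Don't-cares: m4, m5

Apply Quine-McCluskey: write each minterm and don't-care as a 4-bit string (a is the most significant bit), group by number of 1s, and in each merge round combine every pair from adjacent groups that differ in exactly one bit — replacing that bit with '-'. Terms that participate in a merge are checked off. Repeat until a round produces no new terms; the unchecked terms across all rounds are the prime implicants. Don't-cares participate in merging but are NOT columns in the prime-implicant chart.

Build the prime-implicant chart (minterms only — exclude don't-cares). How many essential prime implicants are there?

3

Round 0: 0000✓ 0001✓ 0010✓ 0100✓ 0101✓ 0110✓ 0111✓ 1001✓
Round 1: -001 0-00✓ 0-01✓ 0-10✓ 00-0✓ 000-✓ 01-0✓ 01-1✓ 010-✓ 011-✓
Round 2: 0--0 0-0- 01--
PIs = {-001, 0--0, 0-0-, 01--}
Coverage chart:
  m0: 0--0,0-0-
  m1: -001,0-0-
  m2: 0--0 ←essential
  m6: 0--0,01--
  m7: 01-- ←essential
  m9: -001 ←essential
Essential: -001, 0--0, 01--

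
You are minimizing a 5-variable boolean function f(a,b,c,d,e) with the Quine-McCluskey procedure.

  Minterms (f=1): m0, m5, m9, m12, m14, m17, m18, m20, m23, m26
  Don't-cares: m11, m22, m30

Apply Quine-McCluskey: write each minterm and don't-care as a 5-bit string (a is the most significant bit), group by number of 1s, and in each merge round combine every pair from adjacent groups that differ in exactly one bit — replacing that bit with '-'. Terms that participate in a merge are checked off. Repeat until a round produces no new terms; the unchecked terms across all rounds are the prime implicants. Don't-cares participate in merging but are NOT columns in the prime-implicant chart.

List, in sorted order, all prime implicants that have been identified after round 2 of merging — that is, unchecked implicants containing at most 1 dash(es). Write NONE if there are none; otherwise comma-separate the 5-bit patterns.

Round 0: 00000 00101 01001✓ 01011✓ 01100✓ 01110✓ 10001 10010✓ 10100✓ 10110✓ 10111✓ 11010✓ 11110✓
Round 1: -1110 010-1 011-0 1-010✓ 1-110✓ 10-10✓ 101-0 1011- 11-10✓
Round 2: 1--10
PIs = {-1110, 00000, 00101, 010-1, 011-0, 1--10, 10001, 101-0, 1011-}

-1110, 00000, 00101, 010-1, 011-0, 10001, 101-0, 1011-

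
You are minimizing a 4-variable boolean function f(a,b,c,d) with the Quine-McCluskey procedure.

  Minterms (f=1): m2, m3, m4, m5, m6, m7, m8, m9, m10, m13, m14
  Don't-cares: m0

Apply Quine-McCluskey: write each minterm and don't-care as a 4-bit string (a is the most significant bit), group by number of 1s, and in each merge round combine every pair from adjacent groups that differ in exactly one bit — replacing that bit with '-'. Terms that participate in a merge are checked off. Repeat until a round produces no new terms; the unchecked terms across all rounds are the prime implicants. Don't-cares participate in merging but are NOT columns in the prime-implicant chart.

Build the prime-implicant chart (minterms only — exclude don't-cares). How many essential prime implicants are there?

size-2^0 implicants → 0000(✓)  0010(✓)  0011(✓)  0100(✓)  0101(✓)  0110(✓)  0111(✓)  1000(✓)  1001(✓)  1010(✓)  1101(✓)  1110(✓)
size-2^1 implicants → -000(✓)  -010(✓)  -101  -110(✓)  0-00(✓)  0-10(✓)  0-11(✓)  00-0(✓)  001-(✓)  01-0(✓)  01-1(✓)  010-(✓)  011-(✓)  1-01  1-10(✓)  10-0(✓)  100-
size-2^2 implicants → --10  -0-0  0--0  0-1-  01--
Unchecked terms (primes): --10, -0-0, -101, 0--0, 0-1-, 01--, 1-01, 100-
Minterm coverage:
  m2 ⊆ --10,-0-0,0--0,0-1-
  m3 ⊆ 0-1- [E]
  m4 ⊆ 0--0,01--
  m5 ⊆ -101,01--
  m6 ⊆ --10,0--0,0-1-,01--
  m7 ⊆ 0-1-,01--
  m8 ⊆ -0-0,100-
  m9 ⊆ 1-01,100-
  m10 ⊆ --10,-0-0
  m13 ⊆ -101,1-01
  m14 ⊆ --10 [E]
E = {--10, 0-1-}

2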